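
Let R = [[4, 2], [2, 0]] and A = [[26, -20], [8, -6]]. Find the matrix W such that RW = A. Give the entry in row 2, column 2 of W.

-4

R is on the left of W, so left-multiply by R⁻¹: W = R⁻¹A.
R has determinant -4; R⁻¹ = [[0, 1/2], [1/2, -1]].
W = R⁻¹A = [[0, 1/2], [1/2, -1]] · [[26, -20], [8, -6]] = [[4, -3], [5, -4]].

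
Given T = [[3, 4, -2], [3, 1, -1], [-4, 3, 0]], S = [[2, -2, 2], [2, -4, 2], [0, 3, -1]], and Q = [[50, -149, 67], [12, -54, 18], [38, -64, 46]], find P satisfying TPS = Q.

P = [[-3, 2, -1], [2, 3, -4], [-1, -3, -1]]

P = T⁻¹QS⁻¹ (apply T⁻¹ on the left and S⁻¹ on the right).
T has determinant -1; T⁻¹ = [[-3, 6, 2], [-4, 8, 3], [-13, 25, 9]].
S has determinant 4; S⁻¹ = [[-1/2, 1, 1], [1/2, -1/2, 0], [3/2, -3/2, -1]].
T⁻¹Q = [[-2, -5, -1], [10, -28, 14], [-8, 11, -7]].
P = (T⁻¹Q)S⁻¹ = [[-3, 2, -1], [2, 3, -4], [-1, -3, -1]].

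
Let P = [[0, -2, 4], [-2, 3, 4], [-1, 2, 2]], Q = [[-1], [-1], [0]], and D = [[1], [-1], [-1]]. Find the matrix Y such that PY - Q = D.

Y = [[1], [0], [0]]

PY = D + Q = [[0], [-2], [-1]].
P is on the left of Y, so left-multiply by P⁻¹: Y = P⁻¹(D + Q).
det P = -4; the adjugate gives P⁻¹ = [[1/2, -3, 5], [0, -1, 2], [1/4, -1/2, 1]].
Y = P⁻¹(D + Q) = [[1], [0], [0]].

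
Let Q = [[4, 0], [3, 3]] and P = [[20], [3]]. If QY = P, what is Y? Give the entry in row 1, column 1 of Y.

5

Left-multiplying both sides by Q⁻¹ gives Y = Q⁻¹P.
Q has determinant 12; Q⁻¹ = [[1/4, 0], [-1/4, 1/3]].
Y = Q⁻¹P = [[1/4, 0], [-1/4, 1/3]] · [[20], [3]] = [[5], [-4]].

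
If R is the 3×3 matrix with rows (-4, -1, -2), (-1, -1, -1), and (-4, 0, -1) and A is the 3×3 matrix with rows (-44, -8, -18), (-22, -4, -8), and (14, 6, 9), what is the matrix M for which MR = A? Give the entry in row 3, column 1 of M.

-4

Since R sits to the right of M, M = AR⁻¹.
det R = 1, so R⁻¹ = [[1, -1, -1], [3, -4, -2], [-4, 4, 3]].
M = AR⁻¹ = [[-44, -8, -18], [-22, -4, -8], [14, 6, 9]] · [[1, -1, -1], [3, -4, -2], [-4, 4, 3]] = [[4, 4, 6], [-2, 6, 6], [-4, -2, 1]].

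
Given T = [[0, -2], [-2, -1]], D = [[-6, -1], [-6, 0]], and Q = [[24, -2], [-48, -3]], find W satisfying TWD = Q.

Left-multiply by T⁻¹ and right-multiply by D⁻¹: W = T⁻¹QD⁻¹.
det T = -4; the adjugate gives T⁻¹ = [[1/4, -1/2], [-1/2, 0]].
det D = -6; the adjugate gives D⁻¹ = [[0, -1/6], [-1, 1]].
T⁻¹Q = [[30, 1], [-12, 1]].
W = (T⁻¹Q)D⁻¹ = [[-1, -4], [-1, 3]].

W = [[-1, -4], [-1, 3]]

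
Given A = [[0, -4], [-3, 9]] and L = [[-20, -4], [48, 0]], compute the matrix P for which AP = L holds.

P = [[-1, 3], [5, 1]]

A is on the left of P, so left-multiply by A⁻¹: P = A⁻¹L.
det A = -12; the adjugate gives A⁻¹ = [[-3/4, -1/3], [-1/4, 0]].
P = A⁻¹L = [[-3/4, -1/3], [-1/4, 0]] · [[-20, -4], [48, 0]] = [[-1, 3], [5, 1]].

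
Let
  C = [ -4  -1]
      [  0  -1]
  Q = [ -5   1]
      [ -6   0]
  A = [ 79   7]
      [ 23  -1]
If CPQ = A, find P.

Left-multiply by C⁻¹ and right-multiply by Q⁻¹: P = C⁻¹AQ⁻¹.
C has determinant 4; C⁻¹ = [[-1/4, 1/4], [0, -1]].
det Q = 6, so Q⁻¹ = [[0, -1/6], [1, -5/6]].
C⁻¹A = [[-14, -2], [-23, 1]].
P = (C⁻¹A)Q⁻¹ = [[-2, 4], [1, 3]].

P = [[-2, 4], [1, 3]]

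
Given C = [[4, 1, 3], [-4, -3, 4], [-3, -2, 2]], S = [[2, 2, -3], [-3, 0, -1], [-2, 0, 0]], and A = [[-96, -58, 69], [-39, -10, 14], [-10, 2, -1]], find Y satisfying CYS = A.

Y = [[-5, 2, -3], [3, 1, 1], [-4, 3, 1]]

Y = C⁻¹AS⁻¹ (apply C⁻¹ on the left and S⁻¹ on the right).
C has determinant 1; C⁻¹ = [[2, -8, 13], [-4, 17, -28], [-1, 5, -8]].
det S = 4, so S⁻¹ = [[0, 0, -1/2], [1/2, -3/2, 11/4], [0, -1, 3/2]].
C⁻¹A = [[-10, -10, 13], [1, 6, -10], [-19, -8, 9]].
Y = (C⁻¹A)S⁻¹ = [[-5, 2, -3], [3, 1, 1], [-4, 3, 1]].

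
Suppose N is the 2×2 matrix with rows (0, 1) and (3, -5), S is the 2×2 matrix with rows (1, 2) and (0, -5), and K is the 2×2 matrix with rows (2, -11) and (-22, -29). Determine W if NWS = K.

W = [[-4, 4], [2, 3]]

Isolating W: multiply by N⁻¹ from the left and S⁻¹ from the right, so W = N⁻¹KS⁻¹.
N has determinant -3; N⁻¹ = [[5/3, 1/3], [1, 0]].
S has determinant -5; S⁻¹ = [[1, 2/5], [0, -1/5]].
N⁻¹K = [[-4, -28], [2, -11]].
W = (N⁻¹K)S⁻¹ = [[-4, 4], [2, 3]].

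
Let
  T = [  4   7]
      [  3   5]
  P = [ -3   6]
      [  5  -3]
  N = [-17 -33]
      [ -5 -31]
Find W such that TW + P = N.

W = [[0, -1], [-2, -5]]

TW = N − P = [[-14, -39], [-10, -28]].
Since T multiplies W on the left, W = T⁻¹(N − P).
det T = -1; the adjugate gives T⁻¹ = [[-5, 7], [3, -4]].
W = T⁻¹(N − P) = [[0, -1], [-2, -5]].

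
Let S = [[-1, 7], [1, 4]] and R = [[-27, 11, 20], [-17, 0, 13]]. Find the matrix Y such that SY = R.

Y = [[-1, -4, 1], [-4, 1, 3]]

Left-multiplying both sides by S⁻¹ gives Y = S⁻¹R.
det S = -11, so S⁻¹ = [[-4/11, 7/11], [1/11, 1/11]].
Y = S⁻¹R = [[-4/11, 7/11], [1/11, 1/11]] · [[-27, 11, 20], [-17, 0, 13]] = [[-1, -4, 1], [-4, 1, 3]].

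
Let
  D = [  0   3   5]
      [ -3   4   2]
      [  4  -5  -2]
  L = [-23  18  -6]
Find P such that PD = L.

P = [[-4, 5, -2]]

D is on the right of P, so right-multiply by D⁻¹: P = LD⁻¹.
det D = 1, so D⁻¹ = [[2, -19, -14], [2, -20, -15], [-1, 12, 9]].
P = LD⁻¹ = [[-23, 18, -6]] · [[2, -19, -14], [2, -20, -15], [-1, 12, 9]] = [[-4, 5, -2]].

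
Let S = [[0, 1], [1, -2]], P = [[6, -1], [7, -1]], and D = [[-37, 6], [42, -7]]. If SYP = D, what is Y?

Y = [[-3, -2], [-5, -1]]

Y = S⁻¹DP⁻¹ (apply S⁻¹ on the left and P⁻¹ on the right).
det S = -1, so S⁻¹ = [[2, 1], [1, 0]].
det P = 1; the adjugate gives P⁻¹ = [[-1, 1], [-7, 6]].
S⁻¹D = [[-32, 5], [-37, 6]].
Y = (S⁻¹D)P⁻¹ = [[-3, -2], [-5, -1]].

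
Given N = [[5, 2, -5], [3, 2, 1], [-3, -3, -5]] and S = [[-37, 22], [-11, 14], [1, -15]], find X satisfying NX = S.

Since N multiplies X on the left, X = N⁻¹S.
N has determinant 4; N⁻¹ = [[-7/4, 25/4, 3], [3, -10, -5], [-3/4, 9/4, 1]].
X = N⁻¹S = [[-7/4, 25/4, 3], [3, -10, -5], [-3/4, 9/4, 1]] · [[-37, 22], [-11, 14], [1, -15]] = [[-1, 4], [-6, 1], [4, 0]].

X = [[-1, 4], [-6, 1], [4, 0]]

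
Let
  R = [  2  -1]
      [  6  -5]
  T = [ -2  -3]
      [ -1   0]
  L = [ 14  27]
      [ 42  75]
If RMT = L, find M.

M = R⁻¹LT⁻¹ (apply R⁻¹ on the left and T⁻¹ on the right).
R has determinant -4; R⁻¹ = [[5/4, -1/4], [3/2, -1/2]].
det T = -3, so T⁻¹ = [[0, -1], [-1/3, 2/3]].
R⁻¹L = [[7, 15], [0, 3]].
M = (R⁻¹L)T⁻¹ = [[-5, 3], [-1, 2]].

M = [[-5, 3], [-1, 2]]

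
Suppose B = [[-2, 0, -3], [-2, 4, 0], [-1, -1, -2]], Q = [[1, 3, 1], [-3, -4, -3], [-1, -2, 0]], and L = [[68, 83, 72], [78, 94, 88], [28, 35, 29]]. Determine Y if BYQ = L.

Y = [[-3, 5, -5], [-2, -5, 0], [3, 5, 2]]

Isolating Y: multiply by B⁻¹ from the left and Q⁻¹ from the right, so Y = B⁻¹LQ⁻¹.
det B = -2, so B⁻¹ = [[4, -3/2, -6], [2, -1/2, -3], [-3, 1, 4]].
det Q = 5; the adjugate gives Q⁻¹ = [[-6/5, -2/5, -1], [3/5, 1/5, 0], [2/5, -1/5, 1]].
B⁻¹L = [[-13, -19, -18], [13, 14, 13], [-14, -15, -12]].
Y = (B⁻¹L)Q⁻¹ = [[-3, 5, -5], [-2, -5, 0], [3, 5, 2]].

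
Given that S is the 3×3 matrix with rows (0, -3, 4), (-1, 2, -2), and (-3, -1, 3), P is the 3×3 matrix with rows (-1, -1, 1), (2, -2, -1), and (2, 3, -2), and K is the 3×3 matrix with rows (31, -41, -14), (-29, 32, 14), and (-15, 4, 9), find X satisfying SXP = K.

X = [[-1, 5, -1], [-5, -3, -4], [-5, 2, -4]]

Left-multiply by S⁻¹ and right-multiply by P⁻¹: X = S⁻¹KP⁻¹.
det S = 1, so S⁻¹ = [[4, 5, -2], [9, 12, -4], [7, 9, -3]].
P has determinant 1; P⁻¹ = [[7, 1, 3], [2, 0, 1], [10, 1, 4]].
S⁻¹K = [[9, -12, -4], [-9, -1, 6], [1, -11, 1]].
X = (S⁻¹K)P⁻¹ = [[-1, 5, -1], [-5, -3, -4], [-5, 2, -4]].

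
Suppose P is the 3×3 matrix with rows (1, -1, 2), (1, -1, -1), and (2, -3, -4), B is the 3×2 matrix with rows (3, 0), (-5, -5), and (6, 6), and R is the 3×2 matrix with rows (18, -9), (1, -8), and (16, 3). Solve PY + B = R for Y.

PY = R − B = [[15, -9], [6, -3], [10, -3]].
Left-multiplying both sides by P⁻¹ gives Y = P⁻¹(R − B).
P has determinant -3; P⁻¹ = [[-1/3, 10/3, -1], [-2/3, 8/3, -1], [1/3, -1/3, 0]].
Y = P⁻¹(R − B) = [[5, -4], [-4, 1], [3, -2]].

Y = [[5, -4], [-4, 1], [3, -2]]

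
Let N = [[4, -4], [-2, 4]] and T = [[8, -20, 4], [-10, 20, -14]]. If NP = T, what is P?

P = [[-1, 0, -5], [-3, 5, -6]]

Left-multiplying both sides by N⁻¹ gives P = N⁻¹T.
det N = 8; the adjugate gives N⁻¹ = [[1/2, 1/2], [1/4, 1/2]].
P = N⁻¹T = [[1/2, 1/2], [1/4, 1/2]] · [[8, -20, 4], [-10, 20, -14]] = [[-1, 0, -5], [-3, 5, -6]].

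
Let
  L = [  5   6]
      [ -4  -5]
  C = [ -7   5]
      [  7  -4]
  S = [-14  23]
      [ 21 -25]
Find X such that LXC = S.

X = [[-3, 5], [5, -2]]

Left-multiply by L⁻¹ and right-multiply by C⁻¹: X = L⁻¹SC⁻¹.
det L = -1, so L⁻¹ = [[5, 6], [-4, -5]].
det C = -7, so C⁻¹ = [[4/7, 5/7], [1, 1]].
L⁻¹S = [[56, -35], [-49, 33]].
X = (L⁻¹S)C⁻¹ = [[-3, 5], [5, -2]].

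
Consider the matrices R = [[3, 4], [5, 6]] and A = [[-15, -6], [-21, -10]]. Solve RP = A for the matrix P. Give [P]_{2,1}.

R is on the left of P, so left-multiply by R⁻¹: P = R⁻¹A.
det R = -2, so R⁻¹ = [[-3, 2], [5/2, -3/2]].
P = R⁻¹A = [[-3, 2], [5/2, -3/2]] · [[-15, -6], [-21, -10]] = [[3, -2], [-6, 0]].

-6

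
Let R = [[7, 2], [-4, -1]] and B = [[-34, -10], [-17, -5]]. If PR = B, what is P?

Since R sits to the right of P, P = BR⁻¹.
det R = 1, so R⁻¹ = [[-1, -2], [4, 7]].
P = BR⁻¹ = [[-34, -10], [-17, -5]] · [[-1, -2], [4, 7]] = [[-6, -2], [-3, -1]].

P = [[-6, -2], [-3, -1]]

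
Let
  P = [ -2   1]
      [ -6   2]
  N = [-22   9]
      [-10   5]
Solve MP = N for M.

M = [[5, 2], [5, 0]]

Right-multiplying both sides by P⁻¹ gives M = NP⁻¹.
det P = 2, so P⁻¹ = [[1, -1/2], [3, -1]].
M = NP⁻¹ = [[-22, 9], [-10, 5]] · [[1, -1/2], [3, -1]] = [[5, 2], [5, 0]].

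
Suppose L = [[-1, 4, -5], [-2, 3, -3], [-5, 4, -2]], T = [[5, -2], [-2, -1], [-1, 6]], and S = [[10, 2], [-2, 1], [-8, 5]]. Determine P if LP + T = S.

LP = S − T = [[5, 4], [0, 2], [-7, -1]].
Left-multiplying both sides by L⁻¹ gives P = L⁻¹(S − T).
L has determinant 3; L⁻¹ = [[2, -4, 1], [11/3, -23/3, 7/3], [7/3, -16/3, 5/3]].
P = L⁻¹(S − T) = [[3, -1], [2, -3], [0, -3]].

P = [[3, -1], [2, -3], [0, -3]]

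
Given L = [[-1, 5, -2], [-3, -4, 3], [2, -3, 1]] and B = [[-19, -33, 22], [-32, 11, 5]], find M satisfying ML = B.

M = [[-3, 6, -2], [4, 6, -5]]

Right-multiplying both sides by L⁻¹ gives M = BL⁻¹.
L has determinant 6; L⁻¹ = [[5/6, 1/6, 7/6], [3/2, 1/2, 3/2], [17/6, 7/6, 19/6]].
M = BL⁻¹ = [[-19, -33, 22], [-32, 11, 5]] · [[5/6, 1/6, 7/6], [3/2, 1/2, 3/2], [17/6, 7/6, 19/6]] = [[-3, 6, -2], [4, 6, -5]].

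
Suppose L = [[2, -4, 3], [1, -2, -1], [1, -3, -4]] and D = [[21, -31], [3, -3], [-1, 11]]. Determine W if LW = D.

W = [[-4, -6], [-5, 1], [3, -5]]

Since L multiplies W on the left, W = L⁻¹D.
L has determinant -5; L⁻¹ = [[-1, 5, -2], [-3/5, 11/5, -1], [1/5, -2/5, 0]].
W = L⁻¹D = [[-1, 5, -2], [-3/5, 11/5, -1], [1/5, -2/5, 0]] · [[21, -31], [3, -3], [-1, 11]] = [[-4, -6], [-5, 1], [3, -5]].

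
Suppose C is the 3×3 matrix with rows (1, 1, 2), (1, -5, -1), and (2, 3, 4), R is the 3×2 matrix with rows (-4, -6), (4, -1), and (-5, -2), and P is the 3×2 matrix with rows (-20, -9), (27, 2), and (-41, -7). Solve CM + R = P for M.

M = [[-2, 4], [-4, 1], [-5, -4]]

CM = P − R = [[-16, -3], [23, 3], [-36, -5]].
Since C multiplies M on the left, M = C⁻¹(P − R).
C has determinant 3; C⁻¹ = [[-17/3, 2/3, 3], [-2, 0, 1], [13/3, -1/3, -2]].
M = C⁻¹(P − R) = [[-2, 4], [-4, 1], [-5, -4]].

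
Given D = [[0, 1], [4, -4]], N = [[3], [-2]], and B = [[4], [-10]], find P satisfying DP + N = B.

P = [[-1], [1]]

DP = B − N = [[1], [-8]].
Since D multiplies P on the left, P = D⁻¹(B − N).
D has determinant -4; D⁻¹ = [[1, 1/4], [1, 0]].
P = D⁻¹(B − N) = [[-1], [1]].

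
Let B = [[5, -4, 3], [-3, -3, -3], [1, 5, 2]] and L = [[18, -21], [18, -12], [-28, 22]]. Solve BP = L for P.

B is on the left of P, so left-multiply by B⁻¹: P = B⁻¹L.
B has determinant -3; B⁻¹ = [[-3, -23/3, -7], [-1, -7/3, -2], [4, 29/3, 9]].
P = B⁻¹L = [[-3, -23/3, -7], [-1, -7/3, -2], [4, 29/3, 9]] · [[18, -21], [18, -12], [-28, 22]] = [[4, 1], [-4, 5], [-6, -2]].

P = [[4, 1], [-4, 5], [-6, -2]]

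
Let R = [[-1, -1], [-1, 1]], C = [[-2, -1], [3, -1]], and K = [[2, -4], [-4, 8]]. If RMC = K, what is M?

Left-multiply by R⁻¹ and right-multiply by C⁻¹: M = R⁻¹KC⁻¹.
det R = -2; the adjugate gives R⁻¹ = [[-1/2, -1/2], [-1/2, 1/2]].
det C = 5; the adjugate gives C⁻¹ = [[-1/5, 1/5], [-3/5, -2/5]].
R⁻¹K = [[1, -2], [-3, 6]].
M = (R⁻¹K)C⁻¹ = [[1, 1], [-3, -3]].

M = [[1, 1], [-3, -3]]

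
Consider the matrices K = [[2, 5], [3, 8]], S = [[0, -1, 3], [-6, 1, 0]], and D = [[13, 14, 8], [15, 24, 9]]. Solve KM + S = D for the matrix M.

M = [[-1, 5, -5], [3, 1, 3]]

KM = D − S = [[13, 15, 5], [21, 23, 9]].
K is on the left of M, so left-multiply by K⁻¹: M = K⁻¹(D − S).
K has determinant 1; K⁻¹ = [[8, -5], [-3, 2]].
M = K⁻¹(D − S) = [[-1, 5, -5], [3, 1, 3]].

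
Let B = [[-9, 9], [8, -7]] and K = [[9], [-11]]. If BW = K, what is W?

W = [[-4], [-3]]

Left-multiplying both sides by B⁻¹ gives W = B⁻¹K.
det B = -9; the adjugate gives B⁻¹ = [[7/9, 1], [8/9, 1]].
W = B⁻¹K = [[7/9, 1], [8/9, 1]] · [[9], [-11]] = [[-4], [-3]].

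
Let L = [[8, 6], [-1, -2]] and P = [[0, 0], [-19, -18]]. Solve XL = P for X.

Right-multiplying both sides by L⁻¹ gives X = PL⁻¹.
L has determinant -10; L⁻¹ = [[1/5, 3/5], [-1/10, -4/5]].
X = PL⁻¹ = [[0, 0], [-19, -18]] · [[1/5, 3/5], [-1/10, -4/5]] = [[0, 0], [-2, 3]].

X = [[0, 0], [-2, 3]]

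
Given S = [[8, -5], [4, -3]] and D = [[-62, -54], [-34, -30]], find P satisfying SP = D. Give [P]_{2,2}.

6

Since S multiplies P on the left, P = S⁻¹D.
det S = -4, so S⁻¹ = [[3/4, -5/4], [1, -2]].
P = S⁻¹D = [[3/4, -5/4], [1, -2]] · [[-62, -54], [-34, -30]] = [[-4, -3], [6, 6]].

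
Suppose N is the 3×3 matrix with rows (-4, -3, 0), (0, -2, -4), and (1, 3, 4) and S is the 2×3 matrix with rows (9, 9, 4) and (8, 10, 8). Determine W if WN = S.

W = [[-2, 0, 1], [-2, -2, 0]]

Right-multiplying both sides by N⁻¹ gives W = SN⁻¹.
N has determinant -4; N⁻¹ = [[-1, -3, -3], [1, 4, 4], [-1/2, -9/4, -2]].
W = SN⁻¹ = [[9, 9, 4], [8, 10, 8]] · [[-1, -3, -3], [1, 4, 4], [-1/2, -9/4, -2]] = [[-2, 0, 1], [-2, -2, 0]].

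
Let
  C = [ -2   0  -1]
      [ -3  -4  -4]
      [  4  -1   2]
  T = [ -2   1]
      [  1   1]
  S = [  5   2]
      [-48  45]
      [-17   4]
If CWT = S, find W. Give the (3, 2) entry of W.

1

W = C⁻¹ST⁻¹ (apply C⁻¹ on the left and T⁻¹ on the right).
det C = 5; the adjugate gives C⁻¹ = [[-12/5, 1/5, -4/5], [-2, 0, -1], [19/5, -2/5, 8/5]].
det T = -3; the adjugate gives T⁻¹ = [[-1/3, 1/3], [1/3, 2/3]].
C⁻¹S = [[-8, 1], [7, -8], [11, -4]].
W = (C⁻¹S)T⁻¹ = [[3, -2], [-5, -3], [-5, 1]].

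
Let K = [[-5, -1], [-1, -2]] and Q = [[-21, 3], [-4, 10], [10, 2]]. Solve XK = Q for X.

X = [[5, -4], [2, -6], [-2, 0]]

Since K sits to the right of X, X = QK⁻¹.
det K = 9, so K⁻¹ = [[-2/9, 1/9], [1/9, -5/9]].
X = QK⁻¹ = [[-21, 3], [-4, 10], [10, 2]] · [[-2/9, 1/9], [1/9, -5/9]] = [[5, -4], [2, -6], [-2, 0]].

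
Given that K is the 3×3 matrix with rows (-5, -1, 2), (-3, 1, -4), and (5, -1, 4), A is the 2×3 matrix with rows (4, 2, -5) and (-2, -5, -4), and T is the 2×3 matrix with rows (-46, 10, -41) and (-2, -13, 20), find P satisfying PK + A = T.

P = [[2, 5, -5], [4, 0, 4]]

PK = T − A = [[-50, 8, -36], [0, -8, 24]].
Since K sits to the right of P, P = (T − A)K⁻¹.
det K = 4, so K⁻¹ = [[0, 1/2, 1/2], [-2, -15/2, -13/2], [-1/2, -5/2, -2]].
P = (T − A)K⁻¹ = [[2, 5, -5], [4, 0, 4]].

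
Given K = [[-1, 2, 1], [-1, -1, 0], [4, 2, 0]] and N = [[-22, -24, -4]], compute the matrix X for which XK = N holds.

K is on the right of X, so right-multiply by K⁻¹: X = NK⁻¹.
det K = 2, so K⁻¹ = [[0, 1, 1/2], [0, -2, -1/2], [1, 5, 3/2]].
X = NK⁻¹ = [[-22, -24, -4]] · [[0, 1, 1/2], [0, -2, -1/2], [1, 5, 3/2]] = [[-4, 6, -5]].

X = [[-4, 6, -5]]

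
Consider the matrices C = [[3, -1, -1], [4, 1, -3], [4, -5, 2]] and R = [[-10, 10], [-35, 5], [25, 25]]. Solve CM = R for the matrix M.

M = [[-3, 1], [-5, -5], [6, -2]]

C is on the left of M, so left-multiply by C⁻¹: M = C⁻¹R.
det C = 5, so C⁻¹ = [[-13/5, 7/5, 4/5], [-4, 2, 1], [-24/5, 11/5, 7/5]].
M = C⁻¹R = [[-13/5, 7/5, 4/5], [-4, 2, 1], [-24/5, 11/5, 7/5]] · [[-10, 10], [-35, 5], [25, 25]] = [[-3, 1], [-5, -5], [6, -2]].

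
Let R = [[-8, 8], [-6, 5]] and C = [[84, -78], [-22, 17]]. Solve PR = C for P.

P = [[-6, -6], [-1, 5]]

Right-multiplying both sides by R⁻¹ gives P = CR⁻¹.
det R = 8, so R⁻¹ = [[5/8, -1], [3/4, -1]].
P = CR⁻¹ = [[84, -78], [-22, 17]] · [[5/8, -1], [3/4, -1]] = [[-6, -6], [-1, 5]].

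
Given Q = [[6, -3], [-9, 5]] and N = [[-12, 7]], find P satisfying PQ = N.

Right-multiplying both sides by Q⁻¹ gives P = NQ⁻¹.
det Q = 3; the adjugate gives Q⁻¹ = [[5/3, 1], [3, 2]].
P = NQ⁻¹ = [[-12, 7]] · [[5/3, 1], [3, 2]] = [[1, 2]].

P = [[1, 2]]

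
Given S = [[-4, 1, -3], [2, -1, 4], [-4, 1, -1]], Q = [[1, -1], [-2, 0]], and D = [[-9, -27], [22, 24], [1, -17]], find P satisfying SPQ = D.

P = [[-4, 0], [-4, 3], [-5, -5]]

Left-multiply by S⁻¹ and right-multiply by Q⁻¹: P = S⁻¹DQ⁻¹.
det S = 4; the adjugate gives S⁻¹ = [[-3/4, -1/2, 1/4], [-7/2, -2, 5/2], [-1/2, 0, 1/2]].
det Q = -2; the adjugate gives Q⁻¹ = [[0, -1/2], [-1, -1/2]].
S⁻¹D = [[-4, 4], [-10, 4], [5, 5]].
P = (S⁻¹D)Q⁻¹ = [[-4, 0], [-4, 3], [-5, -5]].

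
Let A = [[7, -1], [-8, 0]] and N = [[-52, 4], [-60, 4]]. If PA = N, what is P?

P = [[-4, 3], [-4, 4]]

A is on the right of P, so right-multiply by A⁻¹: P = NA⁻¹.
det A = -8; the adjugate gives A⁻¹ = [[0, -1/8], [-1, -7/8]].
P = NA⁻¹ = [[-52, 4], [-60, 4]] · [[0, -1/8], [-1, -7/8]] = [[-4, 3], [-4, 4]].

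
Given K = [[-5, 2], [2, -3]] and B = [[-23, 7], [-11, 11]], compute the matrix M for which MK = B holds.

K is on the right of M, so right-multiply by K⁻¹: M = BK⁻¹.
K has determinant 11; K⁻¹ = [[-3/11, -2/11], [-2/11, -5/11]].
M = BK⁻¹ = [[-23, 7], [-11, 11]] · [[-3/11, -2/11], [-2/11, -5/11]] = [[5, 1], [1, -3]].

M = [[5, 1], [1, -3]]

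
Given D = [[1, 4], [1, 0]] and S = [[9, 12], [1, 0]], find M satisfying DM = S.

M = [[1, 0], [2, 3]]

Since D multiplies M on the left, M = D⁻¹S.
D has determinant -4; D⁻¹ = [[0, 1], [1/4, -1/4]].
M = D⁻¹S = [[0, 1], [1/4, -1/4]] · [[9, 12], [1, 0]] = [[1, 0], [2, 3]].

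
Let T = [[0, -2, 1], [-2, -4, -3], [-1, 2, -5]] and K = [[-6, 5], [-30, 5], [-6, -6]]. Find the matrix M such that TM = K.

M = [[4, 5], [4, -3], [2, -1]]

Left-multiplying both sides by T⁻¹ gives M = T⁻¹K.
T has determinant 6; T⁻¹ = [[13/3, -4/3, 5/3], [-7/6, 1/6, -1/3], [-4/3, 1/3, -2/3]].
M = T⁻¹K = [[13/3, -4/3, 5/3], [-7/6, 1/6, -1/3], [-4/3, 1/3, -2/3]] · [[-6, 5], [-30, 5], [-6, -6]] = [[4, 5], [4, -3], [2, -1]].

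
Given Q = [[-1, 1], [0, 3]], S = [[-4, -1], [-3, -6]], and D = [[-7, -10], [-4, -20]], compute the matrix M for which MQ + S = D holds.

MQ = D − S = [[-3, -9], [-1, -14]].
Right-multiplying both sides by Q⁻¹ gives M = (D − S)Q⁻¹.
Q has determinant -3; Q⁻¹ = [[-1, 1/3], [0, 1/3]].
M = (D − S)Q⁻¹ = [[3, -4], [1, -5]].

M = [[3, -4], [1, -5]]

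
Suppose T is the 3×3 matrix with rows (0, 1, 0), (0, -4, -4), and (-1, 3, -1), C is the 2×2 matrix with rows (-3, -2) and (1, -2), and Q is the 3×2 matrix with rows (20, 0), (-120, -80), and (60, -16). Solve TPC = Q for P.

Isolating P: multiply by T⁻¹ from the left and C⁻¹ from the right, so P = T⁻¹QC⁻¹.
det T = 4; the adjugate gives T⁻¹ = [[4, 1/4, -1], [1, 0, 0], [-1, -1/4, 0]].
C has determinant 8; C⁻¹ = [[-1/4, 1/4], [-1/8, -3/8]].
T⁻¹Q = [[-10, -4], [20, 0], [10, 20]].
P = (T⁻¹Q)C⁻¹ = [[3, -1], [-5, 5], [-5, -5]].

P = [[3, -1], [-5, 5], [-5, -5]]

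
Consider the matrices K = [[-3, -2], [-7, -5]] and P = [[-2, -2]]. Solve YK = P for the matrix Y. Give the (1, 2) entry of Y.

2

Right-multiplying both sides by K⁻¹ gives Y = PK⁻¹.
det K = 1, so K⁻¹ = [[-5, 2], [7, -3]].
Y = PK⁻¹ = [[-2, -2]] · [[-5, 2], [7, -3]] = [[-4, 2]].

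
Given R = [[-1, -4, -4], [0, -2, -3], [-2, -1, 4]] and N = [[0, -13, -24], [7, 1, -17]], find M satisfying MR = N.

M = [[6, -4, -3], [-1, 3, -3]]

Since R sits to the right of M, M = NR⁻¹.
det R = 3, so R⁻¹ = [[-11/3, 20/3, 4/3], [2, -4, -1], [-4/3, 7/3, 2/3]].
M = NR⁻¹ = [[0, -13, -24], [7, 1, -17]] · [[-11/3, 20/3, 4/3], [2, -4, -1], [-4/3, 7/3, 2/3]] = [[6, -4, -3], [-1, 3, -3]].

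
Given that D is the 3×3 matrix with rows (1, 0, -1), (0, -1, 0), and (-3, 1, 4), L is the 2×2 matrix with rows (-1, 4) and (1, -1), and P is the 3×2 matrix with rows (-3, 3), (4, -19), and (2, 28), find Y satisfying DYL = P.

Y = [[5, -1], [5, 1], [5, 2]]

Isolating Y: multiply by D⁻¹ from the left and L⁻¹ from the right, so Y = D⁻¹PL⁻¹.
det D = -1; the adjugate gives D⁻¹ = [[4, 1, 1], [0, -1, 0], [3, 1, 1]].
det L = -3; the adjugate gives L⁻¹ = [[1/3, 4/3], [1/3, 1/3]].
D⁻¹P = [[-6, 21], [-4, 19], [-3, 18]].
Y = (D⁻¹P)L⁻¹ = [[5, -1], [5, 1], [5, 2]].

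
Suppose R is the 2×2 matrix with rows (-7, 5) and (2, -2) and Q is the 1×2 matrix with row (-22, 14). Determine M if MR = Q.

Right-multiplying both sides by R⁻¹ gives M = QR⁻¹.
det R = 4, so R⁻¹ = [[-1/2, -5/4], [-1/2, -7/4]].
M = QR⁻¹ = [[-22, 14]] · [[-1/2, -5/4], [-1/2, -7/4]] = [[4, 3]].

M = [[4, 3]]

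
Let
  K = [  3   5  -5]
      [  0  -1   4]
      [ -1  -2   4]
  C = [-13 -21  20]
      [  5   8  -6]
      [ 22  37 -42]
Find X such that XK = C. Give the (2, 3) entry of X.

Since K sits to the right of X, X = CK⁻¹.
det K = -3, so K⁻¹ = [[-4/3, 10/3, -5], [4/3, -7/3, 4], [1/3, -1/3, 1]].
X = CK⁻¹ = [[-13, -21, 20], [5, 8, -6], [22, 37, -42]] · [[-4/3, 10/3, -5], [4/3, -7/3, 4], [1/3, -1/3, 1]] = [[-4, -1, 1], [2, 0, 1], [6, 1, -4]].

1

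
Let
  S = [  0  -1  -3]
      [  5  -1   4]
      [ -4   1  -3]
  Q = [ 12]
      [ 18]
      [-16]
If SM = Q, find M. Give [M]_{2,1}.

-6

S is on the left of M, so left-multiply by S⁻¹: M = S⁻¹Q.
det S = -2, so S⁻¹ = [[1/2, 3, 7/2], [1/2, 6, 15/2], [-1/2, -2, -5/2]].
M = S⁻¹Q = [[1/2, 3, 7/2], [1/2, 6, 15/2], [-1/2, -2, -5/2]] · [[12], [18], [-16]] = [[4], [-6], [-2]].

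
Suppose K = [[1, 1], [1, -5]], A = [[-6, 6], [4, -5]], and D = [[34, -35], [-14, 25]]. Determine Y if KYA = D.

Y = K⁻¹DA⁻¹ (apply K⁻¹ on the left and A⁻¹ on the right).
K has determinant -6; K⁻¹ = [[5/6, 1/6], [1/6, -1/6]].
A has determinant 6; A⁻¹ = [[-5/6, -1], [-2/3, -1]].
K⁻¹D = [[26, -25], [8, -10]].
Y = (K⁻¹D)A⁻¹ = [[-5, -1], [0, 2]].

Y = [[-5, -1], [0, 2]]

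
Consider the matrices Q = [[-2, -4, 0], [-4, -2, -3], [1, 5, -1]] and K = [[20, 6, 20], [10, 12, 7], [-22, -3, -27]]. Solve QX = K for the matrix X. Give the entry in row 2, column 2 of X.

0

Since Q multiplies X on the left, X = Q⁻¹K.
Q has determinant -6; Q⁻¹ = [[-17/6, 2/3, -2], [7/6, -1/3, 1], [3, -1, 2]].
X = Q⁻¹K = [[-17/6, 2/3, -2], [7/6, -1/3, 1], [3, -1, 2]] · [[20, 6, 20], [10, 12, 7], [-22, -3, -27]] = [[-6, -3, 2], [-2, 0, -6], [6, 0, -1]].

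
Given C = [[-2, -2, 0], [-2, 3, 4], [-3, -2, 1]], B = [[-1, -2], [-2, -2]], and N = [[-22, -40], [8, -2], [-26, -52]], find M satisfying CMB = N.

Left-multiply by C⁻¹ and right-multiply by B⁻¹: M = C⁻¹NB⁻¹.
det C = -2; the adjugate gives C⁻¹ = [[-11/2, -1, 4], [5, 1, -4], [-13/2, -1, 5]].
det B = -2, so B⁻¹ = [[1, -1], [-1, 1/2]].
C⁻¹N = [[9, 14], [2, 6], [5, 2]].
M = (C⁻¹N)B⁻¹ = [[-5, -2], [-4, 1], [3, -4]].

M = [[-5, -2], [-4, 1], [3, -4]]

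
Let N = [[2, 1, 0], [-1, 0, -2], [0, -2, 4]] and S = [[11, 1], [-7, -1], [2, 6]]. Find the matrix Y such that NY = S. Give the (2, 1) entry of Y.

N is on the left of Y, so left-multiply by N⁻¹: Y = N⁻¹S.
det N = -4, so N⁻¹ = [[1, 1, 1/2], [-1, -2, -1], [-1/2, -1, -1/4]].
Y = N⁻¹S = [[1, 1, 1/2], [-1, -2, -1], [-1/2, -1, -1/4]] · [[11, 1], [-7, -1], [2, 6]] = [[5, 3], [1, -5], [1, -1]].

1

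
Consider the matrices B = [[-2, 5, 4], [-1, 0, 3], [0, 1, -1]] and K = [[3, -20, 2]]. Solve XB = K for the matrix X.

X = [[-3, 3, -5]]

Right-multiplying both sides by B⁻¹ gives X = KB⁻¹.
det B = -3; the adjugate gives B⁻¹ = [[1, -3, -5], [1/3, -2/3, -2/3], [1/3, -2/3, -5/3]].
X = KB⁻¹ = [[3, -20, 2]] · [[1, -3, -5], [1/3, -2/3, -2/3], [1/3, -2/3, -5/3]] = [[-3, 3, -5]].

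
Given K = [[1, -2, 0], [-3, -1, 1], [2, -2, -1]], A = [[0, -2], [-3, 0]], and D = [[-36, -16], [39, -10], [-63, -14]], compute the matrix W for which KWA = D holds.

W = [[0, 4], [-4, -4], [1, -5]]

Isolating W: multiply by K⁻¹ from the left and A⁻¹ from the right, so W = K⁻¹DA⁻¹.
det K = 5; the adjugate gives K⁻¹ = [[3/5, -2/5, -2/5], [-1/5, -1/5, -1/5], [8/5, -2/5, -7/5]].
det A = -6, so A⁻¹ = [[0, -1/3], [-1/2, 0]].
K⁻¹D = [[-12, 0], [12, 8], [15, -2]].
W = (K⁻¹D)A⁻¹ = [[0, 4], [-4, -4], [1, -5]].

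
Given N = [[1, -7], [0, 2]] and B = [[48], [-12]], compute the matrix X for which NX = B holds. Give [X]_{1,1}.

6

N is on the left of X, so left-multiply by N⁻¹: X = N⁻¹B.
N has determinant 2; N⁻¹ = [[1, 7/2], [0, 1/2]].
X = N⁻¹B = [[1, 7/2], [0, 1/2]] · [[48], [-12]] = [[6], [-6]].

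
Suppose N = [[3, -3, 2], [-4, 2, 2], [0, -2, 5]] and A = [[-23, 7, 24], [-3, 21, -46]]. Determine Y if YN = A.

Y = [[-5, 2, 6], [-5, -3, -6]]

N is on the right of Y, so right-multiply by N⁻¹: Y = AN⁻¹.
det N = -2; the adjugate gives N⁻¹ = [[-7, -11/2, 5], [-10, -15/2, 7], [-4, -3, 3]].
Y = AN⁻¹ = [[-23, 7, 24], [-3, 21, -46]] · [[-7, -11/2, 5], [-10, -15/2, 7], [-4, -3, 3]] = [[-5, 2, 6], [-5, -3, -6]].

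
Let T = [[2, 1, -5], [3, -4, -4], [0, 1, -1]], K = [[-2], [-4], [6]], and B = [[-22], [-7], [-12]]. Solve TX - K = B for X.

X = [[-1], [-2], [4]]

TX = B + K = [[-24], [-11], [-6]].
T is on the left of X, so left-multiply by T⁻¹: X = T⁻¹(B + K).
det T = 4; the adjugate gives T⁻¹ = [[2, -1, -6], [3/4, -1/2, -7/4], [3/4, -1/2, -11/4]].
X = T⁻¹(B + K) = [[-1], [-2], [4]].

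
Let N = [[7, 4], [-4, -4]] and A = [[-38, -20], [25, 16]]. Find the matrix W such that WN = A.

W = [[-6, -1], [3, -1]]

N is on the right of W, so right-multiply by N⁻¹: W = AN⁻¹.
det N = -12; the adjugate gives N⁻¹ = [[1/3, 1/3], [-1/3, -7/12]].
W = AN⁻¹ = [[-38, -20], [25, 16]] · [[1/3, 1/3], [-1/3, -7/12]] = [[-6, -1], [3, -1]].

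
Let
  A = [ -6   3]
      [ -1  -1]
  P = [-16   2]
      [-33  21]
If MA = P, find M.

M = [[2, 4], [6, -3]]

Right-multiplying both sides by A⁻¹ gives M = PA⁻¹.
det A = 9, so A⁻¹ = [[-1/9, -1/3], [1/9, -2/3]].
M = PA⁻¹ = [[-16, 2], [-33, 21]] · [[-1/9, -1/3], [1/9, -2/3]] = [[2, 4], [6, -3]].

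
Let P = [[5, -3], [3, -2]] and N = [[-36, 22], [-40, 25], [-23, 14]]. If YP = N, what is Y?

Right-multiplying both sides by P⁻¹ gives Y = NP⁻¹.
det P = -1; the adjugate gives P⁻¹ = [[2, -3], [3, -5]].
Y = NP⁻¹ = [[-36, 22], [-40, 25], [-23, 14]] · [[2, -3], [3, -5]] = [[-6, -2], [-5, -5], [-4, -1]].

Y = [[-6, -2], [-5, -5], [-4, -1]]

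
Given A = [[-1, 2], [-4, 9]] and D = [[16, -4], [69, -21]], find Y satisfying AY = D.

Left-multiplying both sides by A⁻¹ gives Y = A⁻¹D.
A has determinant -1; A⁻¹ = [[-9, 2], [-4, 1]].
Y = A⁻¹D = [[-9, 2], [-4, 1]] · [[16, -4], [69, -21]] = [[-6, -6], [5, -5]].

Y = [[-6, -6], [5, -5]]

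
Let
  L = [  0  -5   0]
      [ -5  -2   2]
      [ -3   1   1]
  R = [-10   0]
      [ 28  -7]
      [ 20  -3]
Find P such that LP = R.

Since L multiplies P on the left, P = L⁻¹R.
det L = 5, so L⁻¹ = [[-4/5, 1, -2], [-1/5, 0, 0], [-11/5, 3, -5]].
P = L⁻¹R = [[-4/5, 1, -2], [-1/5, 0, 0], [-11/5, 3, -5]] · [[-10, 0], [28, -7], [20, -3]] = [[-4, -1], [2, 0], [6, -6]].

P = [[-4, -1], [2, 0], [6, -6]]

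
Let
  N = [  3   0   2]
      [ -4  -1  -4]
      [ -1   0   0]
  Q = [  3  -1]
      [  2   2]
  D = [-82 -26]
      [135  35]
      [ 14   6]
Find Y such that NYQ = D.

Y = [[-2, -4], [-1, 2], [-4, -4]]

Left-multiply by N⁻¹ and right-multiply by Q⁻¹: Y = N⁻¹DQ⁻¹.
det N = -2; the adjugate gives N⁻¹ = [[0, 0, -1], [-2, -1, -2], [1/2, 0, 3/2]].
det Q = 8, so Q⁻¹ = [[1/4, 1/8], [-1/4, 3/8]].
N⁻¹D = [[-14, -6], [1, 5], [-20, -4]].
Y = (N⁻¹D)Q⁻¹ = [[-2, -4], [-1, 2], [-4, -4]].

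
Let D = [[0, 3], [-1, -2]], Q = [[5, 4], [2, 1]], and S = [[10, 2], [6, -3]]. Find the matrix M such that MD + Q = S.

MD = S − Q = [[5, -2], [4, -4]].
Right-multiplying both sides by D⁻¹ gives M = (S − Q)D⁻¹.
det D = 3; the adjugate gives D⁻¹ = [[-2/3, -1], [1/3, 0]].
M = (S − Q)D⁻¹ = [[-4, -5], [-4, -4]].

M = [[-4, -5], [-4, -4]]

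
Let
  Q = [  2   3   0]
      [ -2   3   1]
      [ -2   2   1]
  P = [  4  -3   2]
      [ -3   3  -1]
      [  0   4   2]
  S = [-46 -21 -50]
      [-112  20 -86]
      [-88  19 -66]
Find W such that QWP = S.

W = [[1, -3, 0], [-3, 4, -5], [-5, -2, -4]]

W = Q⁻¹SP⁻¹ (apply Q⁻¹ on the left and P⁻¹ on the right).
Q has determinant 2; Q⁻¹ = [[1/2, -3/2, 3/2], [0, 1, -1], [1, -5, 6]].
det P = -2; the adjugate gives P⁻¹ = [[-5, -7, 3/2], [-3, -4, 1], [6, 8, -3/2]].
Q⁻¹S = [[13, -12, 5], [-24, 1, -20], [-14, -7, -16]].
W = (Q⁻¹S)P⁻¹ = [[1, -3, 0], [-3, 4, -5], [-5, -2, -4]].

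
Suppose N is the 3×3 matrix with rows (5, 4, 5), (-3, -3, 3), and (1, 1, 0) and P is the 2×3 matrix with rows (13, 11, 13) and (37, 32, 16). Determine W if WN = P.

W = [[2, 1, 6], [5, -3, 3]]

Right-multiplying both sides by N⁻¹ gives W = PN⁻¹.
N has determinant -3; N⁻¹ = [[1, -5/3, -9], [-1, 5/3, 10], [0, 1/3, 1]].
W = PN⁻¹ = [[13, 11, 13], [37, 32, 16]] · [[1, -5/3, -9], [-1, 5/3, 10], [0, 1/3, 1]] = [[2, 1, 6], [5, -3, 3]].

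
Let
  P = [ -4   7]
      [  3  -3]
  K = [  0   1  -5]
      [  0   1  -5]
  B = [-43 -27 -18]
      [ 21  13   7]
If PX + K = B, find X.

PX = B − K = [[-43, -28, -13], [21, 12, 12]].
Left-multiplying both sides by P⁻¹ gives X = P⁻¹(B − K).
P has determinant -9; P⁻¹ = [[1/3, 7/9], [1/3, 4/9]].
X = P⁻¹(B − K) = [[2, 0, 5], [-5, -4, 1]].

X = [[2, 0, 5], [-5, -4, 1]]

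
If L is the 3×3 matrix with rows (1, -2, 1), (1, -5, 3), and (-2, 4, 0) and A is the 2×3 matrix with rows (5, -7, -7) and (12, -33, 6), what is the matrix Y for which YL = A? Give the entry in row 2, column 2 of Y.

3

Since L sits to the right of Y, Y = AL⁻¹.
det L = -6; the adjugate gives L⁻¹ = [[2, -2/3, 1/6], [1, -1/3, 1/3], [1, 0, 1/2]].
Y = AL⁻¹ = [[5, -7, -7], [12, -33, 6]] · [[2, -2/3, 1/6], [1, -1/3, 1/3], [1, 0, 1/2]] = [[-4, -1, -5], [-3, 3, -6]].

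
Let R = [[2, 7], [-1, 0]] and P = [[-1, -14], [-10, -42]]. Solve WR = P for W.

W = [[-2, -3], [-6, -2]]

Since R sits to the right of W, W = PR⁻¹.
R has determinant 7; R⁻¹ = [[0, -1], [1/7, 2/7]].
W = PR⁻¹ = [[-1, -14], [-10, -42]] · [[0, -1], [1/7, 2/7]] = [[-2, -3], [-6, -2]].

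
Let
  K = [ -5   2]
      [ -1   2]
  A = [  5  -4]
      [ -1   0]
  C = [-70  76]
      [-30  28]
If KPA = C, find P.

P = [[3, 5], [-2, 0]]

Left-multiply by K⁻¹ and right-multiply by A⁻¹: P = K⁻¹CA⁻¹.
K has determinant -8; K⁻¹ = [[-1/4, 1/4], [-1/8, 5/8]].
det A = -4, so A⁻¹ = [[0, -1], [-1/4, -5/4]].
K⁻¹C = [[10, -12], [-10, 8]].
P = (K⁻¹C)A⁻¹ = [[3, 5], [-2, 0]].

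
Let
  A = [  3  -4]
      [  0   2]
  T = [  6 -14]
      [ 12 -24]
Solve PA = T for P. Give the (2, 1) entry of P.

Since A sits to the right of P, P = TA⁻¹.
A has determinant 6; A⁻¹ = [[1/3, 2/3], [0, 1/2]].
P = TA⁻¹ = [[6, -14], [12, -24]] · [[1/3, 2/3], [0, 1/2]] = [[2, -3], [4, -4]].

4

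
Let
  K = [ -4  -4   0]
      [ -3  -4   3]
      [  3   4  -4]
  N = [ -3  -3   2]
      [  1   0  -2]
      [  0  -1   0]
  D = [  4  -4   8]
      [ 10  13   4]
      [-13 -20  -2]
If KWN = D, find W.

W = [[1, 0, 1], [0, 2, -5], [-1, 0, -4]]

Isolating W: multiply by K⁻¹ from the left and N⁻¹ from the right, so W = K⁻¹DN⁻¹.
det K = -4, so K⁻¹ = [[-1, 4, 3], [3/4, -4, -3], [0, -1, -1]].
det N = 4, so N⁻¹ = [[-1/2, -1/2, 3/2], [0, 0, -1], [-1/4, -3/4, 3/4]].
K⁻¹D = [[-3, -4, 2], [2, 5, -4], [3, 7, -2]].
W = (K⁻¹D)N⁻¹ = [[1, 0, 1], [0, 2, -5], [-1, 0, -4]].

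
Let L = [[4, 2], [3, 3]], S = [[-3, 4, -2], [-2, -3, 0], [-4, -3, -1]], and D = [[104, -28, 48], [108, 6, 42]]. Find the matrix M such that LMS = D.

M = [[-4, 2, -2], [0, -2, -4]]

Isolating M: multiply by L⁻¹ from the left and S⁻¹ from the right, so M = L⁻¹DS⁻¹.
L has determinant 6; L⁻¹ = [[1/2, -1/3], [-1/2, 2/3]].
det S = -5; the adjugate gives S⁻¹ = [[-3/5, -2, 6/5], [2/5, 1, -4/5], [6/5, 5, -17/5]].
L⁻¹D = [[16, -16, 10], [20, 18, 4]].
M = (L⁻¹D)S⁻¹ = [[-4, 2, -2], [0, -2, -4]].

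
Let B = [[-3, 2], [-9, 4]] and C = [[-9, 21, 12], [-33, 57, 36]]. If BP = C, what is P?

P = [[5, -5, -4], [3, 3, 0]]

Since B multiplies P on the left, P = B⁻¹C.
B has determinant 6; B⁻¹ = [[2/3, -1/3], [3/2, -1/2]].
P = B⁻¹C = [[2/3, -1/3], [3/2, -1/2]] · [[-9, 21, 12], [-33, 57, 36]] = [[5, -5, -4], [3, 3, 0]].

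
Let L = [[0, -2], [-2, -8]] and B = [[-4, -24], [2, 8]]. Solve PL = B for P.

P = [[4, 2], [0, -1]]

L is on the right of P, so right-multiply by L⁻¹: P = BL⁻¹.
det L = -4, so L⁻¹ = [[2, -1/2], [-1/2, 0]].
P = BL⁻¹ = [[-4, -24], [2, 8]] · [[2, -1/2], [-1/2, 0]] = [[4, 2], [0, -1]].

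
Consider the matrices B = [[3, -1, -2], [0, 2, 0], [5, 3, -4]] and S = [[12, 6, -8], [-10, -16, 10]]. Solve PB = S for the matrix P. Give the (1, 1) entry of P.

B is on the right of P, so right-multiply by B⁻¹: P = SB⁻¹.
det B = -4, so B⁻¹ = [[2, 5/2, -1], [0, 1/2, 0], [5/2, 7/2, -3/2]].
P = SB⁻¹ = [[12, 6, -8], [-10, -16, 10]] · [[2, 5/2, -1], [0, 1/2, 0], [5/2, 7/2, -3/2]] = [[4, 5, 0], [5, 2, -5]].

4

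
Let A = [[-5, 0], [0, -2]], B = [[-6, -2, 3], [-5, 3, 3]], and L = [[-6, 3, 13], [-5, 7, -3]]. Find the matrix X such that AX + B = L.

X = [[0, -1, -2], [0, -2, 3]]

AX = L − B = [[0, 5, 10], [0, 4, -6]].
Since A multiplies X on the left, X = A⁻¹(L − B).
det A = 10; the adjugate gives A⁻¹ = [[-1/5, 0], [0, -1/2]].
X = A⁻¹(L − B) = [[0, -1, -2], [0, -2, 3]].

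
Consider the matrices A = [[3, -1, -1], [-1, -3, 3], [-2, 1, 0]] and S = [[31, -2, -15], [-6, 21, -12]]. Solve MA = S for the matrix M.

Since A sits to the right of M, M = SA⁻¹.
det A = 4, so A⁻¹ = [[-3/4, -1/4, -3/2], [-3/2, -1/2, -2], [-7/4, -1/4, -5/2]].
M = SA⁻¹ = [[31, -2, -15], [-6, 21, -12]] · [[-3/4, -1/4, -3/2], [-3/2, -1/2, -2], [-7/4, -1/4, -5/2]] = [[6, -3, -5], [-6, -6, -3]].

M = [[6, -3, -5], [-6, -6, -3]]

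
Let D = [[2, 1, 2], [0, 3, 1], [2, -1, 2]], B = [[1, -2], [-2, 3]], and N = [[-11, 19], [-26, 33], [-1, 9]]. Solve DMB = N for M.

Isolating M: multiply by D⁻¹ from the left and B⁻¹ from the right, so M = D⁻¹NB⁻¹.
D has determinant 4; D⁻¹ = [[7/4, -1, -5/4], [1/2, 0, -1/2], [-3/2, 1, 3/2]].
det B = -1, so B⁻¹ = [[-3, -2], [-2, -1]].
D⁻¹N = [[8, -11], [-5, 5], [-11, 18]].
M = (D⁻¹N)B⁻¹ = [[-2, -5], [5, 5], [-3, 4]].

M = [[-2, -5], [5, 5], [-3, 4]]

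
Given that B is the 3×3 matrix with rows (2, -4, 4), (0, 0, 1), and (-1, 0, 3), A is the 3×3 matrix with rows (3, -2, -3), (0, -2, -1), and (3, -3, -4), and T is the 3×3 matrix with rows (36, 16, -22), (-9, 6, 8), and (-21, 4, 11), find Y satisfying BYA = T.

Y = [[2, -3, -4], [-4, 4, -3], [-5, -1, 2]]

Isolating Y: multiply by B⁻¹ from the left and A⁻¹ from the right, so Y = B⁻¹TA⁻¹.
det B = 4, so B⁻¹ = [[0, 3, -1], [-1/4, 5/2, -1/2], [0, 1, 0]].
A has determinant 3; A⁻¹ = [[5/3, 1/3, -4/3], [-1, -1, 1], [2, 1, -2]].
B⁻¹T = [[-6, 14, 13], [-21, 9, 20], [-9, 6, 8]].
Y = (B⁻¹T)A⁻¹ = [[2, -3, -4], [-4, 4, -3], [-5, -1, 2]].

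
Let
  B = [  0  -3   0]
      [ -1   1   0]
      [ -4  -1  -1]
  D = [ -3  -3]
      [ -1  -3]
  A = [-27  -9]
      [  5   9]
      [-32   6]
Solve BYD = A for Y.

Y = [[-3, 5], [-4, 3], [-1, -4]]

Left-multiply by B⁻¹ and right-multiply by D⁻¹: Y = B⁻¹AD⁻¹.
det B = 3; the adjugate gives B⁻¹ = [[-1/3, -1, 0], [-1/3, 0, 0], [5/3, 4, -1]].
det D = 6; the adjugate gives D⁻¹ = [[-1/2, 1/2], [1/6, -1/2]].
B⁻¹A = [[4, -6], [9, 3], [7, 15]].
Y = (B⁻¹A)D⁻¹ = [[-3, 5], [-4, 3], [-1, -4]].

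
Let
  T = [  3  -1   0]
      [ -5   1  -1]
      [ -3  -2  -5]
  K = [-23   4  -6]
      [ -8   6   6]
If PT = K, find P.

Since T sits to the right of P, P = KT⁻¹.
det T = 1, so T⁻¹ = [[-7, -5, 1], [-22, -15, 3], [13, 9, -2]].
P = KT⁻¹ = [[-23, 4, -6], [-8, 6, 6]] · [[-7, -5, 1], [-22, -15, 3], [13, 9, -2]] = [[-5, 1, 1], [2, 4, -2]].

P = [[-5, 1, 1], [2, 4, -2]]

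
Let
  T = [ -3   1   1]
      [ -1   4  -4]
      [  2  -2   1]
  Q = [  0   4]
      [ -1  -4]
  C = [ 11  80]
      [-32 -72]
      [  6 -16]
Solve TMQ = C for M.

M = [[-2, 4], [3, 5], [0, -4]]

Isolating M: multiply by T⁻¹ from the left and Q⁻¹ from the right, so M = T⁻¹CQ⁻¹.
det T = -1; the adjugate gives T⁻¹ = [[4, 3, 8], [7, 5, 13], [6, 4, 11]].
Q has determinant 4; Q⁻¹ = [[-1, -1], [1/4, 0]].
T⁻¹C = [[-4, -24], [-5, -8], [4, 16]].
M = (T⁻¹C)Q⁻¹ = [[-2, 4], [3, 5], [0, -4]].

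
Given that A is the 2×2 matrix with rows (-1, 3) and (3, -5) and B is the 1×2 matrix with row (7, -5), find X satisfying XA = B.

Right-multiplying both sides by A⁻¹ gives X = BA⁻¹.
det A = -4, so A⁻¹ = [[5/4, 3/4], [3/4, 1/4]].
X = BA⁻¹ = [[7, -5]] · [[5/4, 3/4], [3/4, 1/4]] = [[5, 4]].

X = [[5, 4]]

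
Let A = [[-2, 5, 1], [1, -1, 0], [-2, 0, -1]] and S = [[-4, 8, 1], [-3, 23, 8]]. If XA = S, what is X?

Right-multiplying both sides by A⁻¹ gives X = SA⁻¹.
det A = 1; the adjugate gives A⁻¹ = [[1, 5, 1], [1, 4, 1], [-2, -10, -3]].
X = SA⁻¹ = [[-4, 8, 1], [-3, 23, 8]] · [[1, 5, 1], [1, 4, 1], [-2, -10, -3]] = [[2, 2, 1], [4, -3, -4]].

X = [[2, 2, 1], [4, -3, -4]]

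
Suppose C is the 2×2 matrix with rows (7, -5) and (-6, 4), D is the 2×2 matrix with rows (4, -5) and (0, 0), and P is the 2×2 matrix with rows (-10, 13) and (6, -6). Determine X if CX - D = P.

CX = P + D = [[-6, 8], [6, -6]].
C is on the left of X, so left-multiply by C⁻¹: X = C⁻¹(P + D).
det C = -2; the adjugate gives C⁻¹ = [[-2, -5/2], [-3, -7/2]].
X = C⁻¹(P + D) = [[-3, -1], [-3, -3]].

X = [[-3, -1], [-3, -3]]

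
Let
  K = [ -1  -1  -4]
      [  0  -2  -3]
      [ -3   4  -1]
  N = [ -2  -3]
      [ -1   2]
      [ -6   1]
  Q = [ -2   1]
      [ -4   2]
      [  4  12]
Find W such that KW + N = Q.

KW = Q − N = [[0, 4], [-3, 0], [10, 11]].
K is on the left of W, so left-multiply by K⁻¹: W = K⁻¹(Q − N).
det K = 1; the adjugate gives K⁻¹ = [[14, -17, -5], [9, -11, -3], [-6, 7, 2]].
W = K⁻¹(Q − N) = [[1, 1], [3, 3], [-1, -2]].

W = [[1, 1], [3, 3], [-1, -2]]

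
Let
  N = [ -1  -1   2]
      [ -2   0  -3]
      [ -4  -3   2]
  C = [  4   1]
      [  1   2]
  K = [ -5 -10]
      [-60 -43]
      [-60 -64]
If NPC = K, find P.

P = [[4, 5], [-2, 4], [1, 2]]

P = N⁻¹KC⁻¹ (apply N⁻¹ on the left and C⁻¹ on the right).
N has determinant 5; N⁻¹ = [[-9/5, -4/5, 3/5], [16/5, 6/5, -7/5], [6/5, 1/5, -2/5]].
C has determinant 7; C⁻¹ = [[2/7, -1/7], [-1/7, 4/7]].
N⁻¹K = [[21, 14], [-4, 6], [6, 5]].
P = (N⁻¹K)C⁻¹ = [[4, 5], [-2, 4], [1, 2]].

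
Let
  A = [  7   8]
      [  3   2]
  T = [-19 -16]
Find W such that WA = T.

W = [[-1, -4]]

Right-multiplying both sides by A⁻¹ gives W = TA⁻¹.
A has determinant -10; A⁻¹ = [[-1/5, 4/5], [3/10, -7/10]].
W = TA⁻¹ = [[-19, -16]] · [[-1/5, 4/5], [3/10, -7/10]] = [[-1, -4]].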